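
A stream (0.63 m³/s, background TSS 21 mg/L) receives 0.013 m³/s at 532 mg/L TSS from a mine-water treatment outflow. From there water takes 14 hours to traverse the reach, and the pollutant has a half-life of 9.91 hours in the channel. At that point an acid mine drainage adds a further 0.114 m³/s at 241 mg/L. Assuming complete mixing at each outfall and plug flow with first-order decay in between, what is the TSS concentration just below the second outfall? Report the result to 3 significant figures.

46.3 mg/L

Mass balance: C = (0.6300·21.00 + 0.01300·532.0) / 0.6430 = 20.15/0.6430 = 31.33 mg/L; combined flow 0.6430 m³/s.
Half-life 9.91 h → k = ln 2 / 9.91 = 0.06994 h⁻¹ = 1.679 d⁻¹.
First-order decay: C = 31.33·exp(−k·t) = 31.33·0.3756 = 11.77 mg/L.
Second outfall: C = (0.6430·11.77 + 0.1140·241.0)/0.7570 = 46.29 mg/L.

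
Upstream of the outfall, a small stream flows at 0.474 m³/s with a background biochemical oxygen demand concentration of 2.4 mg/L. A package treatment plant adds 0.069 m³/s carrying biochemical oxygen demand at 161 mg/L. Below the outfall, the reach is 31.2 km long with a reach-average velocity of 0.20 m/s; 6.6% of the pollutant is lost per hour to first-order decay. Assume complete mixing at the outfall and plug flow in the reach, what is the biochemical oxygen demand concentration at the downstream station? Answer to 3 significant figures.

Mass balance: C = (0.4740·2.400 + 0.06900·161.0) / 0.5430 = 12.25/0.5430 = 22.55 mg/L.
Travel time t = 31.2·1000 / 0.20 = 156000 s = 43.33 h.
6.6%/h lost → k = −ln(1 − 0.066) = 0.06828 h⁻¹.
Applying C = C₀e^(−kt): 22.55 × 0.05188 = 1.170 mg/L.

1.17 mg/L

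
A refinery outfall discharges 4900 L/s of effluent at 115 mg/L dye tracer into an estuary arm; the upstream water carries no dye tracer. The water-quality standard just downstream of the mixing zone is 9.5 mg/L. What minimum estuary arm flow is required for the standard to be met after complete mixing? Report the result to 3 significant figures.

54400 L/s

Set C_mix = 9.5: (Q·0 + 4900·115.0) / (Q + 4900) = 9.5
→ Q = 4900·(115.0 − 9.5)/(9.5 − 0) = 54420 L/s.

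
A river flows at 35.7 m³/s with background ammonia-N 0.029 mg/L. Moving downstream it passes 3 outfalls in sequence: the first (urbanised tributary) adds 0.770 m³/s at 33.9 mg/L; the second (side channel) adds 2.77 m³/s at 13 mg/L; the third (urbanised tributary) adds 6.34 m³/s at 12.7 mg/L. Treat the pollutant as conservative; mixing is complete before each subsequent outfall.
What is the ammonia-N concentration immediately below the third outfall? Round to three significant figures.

3.15 mg/L

After outfall 1: Q = 35.70 + 0.7700 = 36.47 m³/s; C = (35.70·0.02900 + 0.7700·33.90)/36.47 = 0.7441 mg/L.
After outfall 2: Q = 36.47 + 2.770 = 39.24 m³/s; C = (36.47·0.7441 + 2.770·13.00)/39.24 = 1.609 mg/L.
After outfall 3: Q = 39.24 + 6.340 = 45.58 m³/s; C = (39.24·1.609 + 6.340·12.70)/45.58 = 3.152 mg/L.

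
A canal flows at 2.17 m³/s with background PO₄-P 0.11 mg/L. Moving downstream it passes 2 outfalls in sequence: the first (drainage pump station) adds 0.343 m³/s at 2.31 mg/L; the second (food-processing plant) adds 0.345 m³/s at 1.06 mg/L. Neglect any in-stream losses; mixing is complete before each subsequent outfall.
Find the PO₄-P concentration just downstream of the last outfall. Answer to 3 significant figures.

After outfall 1: Q = 2.170 + 0.3430 = 2.513 m³/s; C = (2.170·0.1100 + 0.3430·2.310)/2.513 = 0.4103 mg/L.
After outfall 2: Q = 2.513 + 0.3450 = 2.858 m³/s; C = (2.513·0.4103 + 0.3450·1.060)/2.858 = 0.4887 mg/L.

0.489 mg/L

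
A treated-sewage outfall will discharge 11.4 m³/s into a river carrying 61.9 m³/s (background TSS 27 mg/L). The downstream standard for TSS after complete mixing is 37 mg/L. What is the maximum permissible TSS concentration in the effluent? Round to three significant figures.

At the limit, (Qr·Cr + Qe·Cₑ)/(Qr + Qe) = 37:
Cₑ = (73.30·37 − 61.90·27.00) / 11.40 = 91.30 mg/L.

91.3 mg/L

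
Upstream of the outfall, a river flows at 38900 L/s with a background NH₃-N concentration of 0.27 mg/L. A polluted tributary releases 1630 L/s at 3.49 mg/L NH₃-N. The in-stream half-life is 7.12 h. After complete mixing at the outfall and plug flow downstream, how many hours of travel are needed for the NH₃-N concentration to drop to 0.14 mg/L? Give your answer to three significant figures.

Mass balance: C = (38900·0.2700 + 1630·3.490) / 40530 = 16190/40530 = 0.3995 mg/L.
Half-life 7.12 h → k = ln 2 / 7.12 = 0.09735 h⁻¹ = 2.336 d⁻¹.
0.3995·exp(−k·t) = 0.14 → t = ln(0.3995/0.14)/k = 38780 s = 10.77 h.

10.8 h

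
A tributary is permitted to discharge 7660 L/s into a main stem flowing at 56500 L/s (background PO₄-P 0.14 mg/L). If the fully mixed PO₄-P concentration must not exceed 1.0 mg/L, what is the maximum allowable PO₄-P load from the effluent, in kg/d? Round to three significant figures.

4860 kg/d

Mass balance at the limit: 56500·0.1400 + 7660·Cₑ = 64160·1.0 → Cₑ = 7.343 mg/L.
7660 L/s = 7.660 m³/s. Load = 7.660 m³/s × 7.343 g/m³ × 86 400 s/d = 4860 kg/d.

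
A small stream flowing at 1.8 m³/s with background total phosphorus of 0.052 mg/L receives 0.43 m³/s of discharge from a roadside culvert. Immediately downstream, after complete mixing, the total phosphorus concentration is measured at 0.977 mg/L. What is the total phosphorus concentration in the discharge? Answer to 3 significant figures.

Mass balance: 1.800·0.05200 + 0.4300·Cₑ = 2.230·0.9770
→ Cₑ = (2.230·0.9770 − 1.800·0.05200) / 0.4300 = 4.849 mg/L.

4.85 mg/L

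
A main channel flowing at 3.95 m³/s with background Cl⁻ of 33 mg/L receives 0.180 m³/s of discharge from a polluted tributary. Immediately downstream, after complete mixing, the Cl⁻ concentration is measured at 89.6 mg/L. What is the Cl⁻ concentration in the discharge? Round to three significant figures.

1330 mg/L

Mass balance: 3.950·33.00 + 0.1800·Cₑ = 4.130·89.60
→ Cₑ = (4.130·89.60 − 3.950·33.00) / 0.1800 = 1332 mg/L.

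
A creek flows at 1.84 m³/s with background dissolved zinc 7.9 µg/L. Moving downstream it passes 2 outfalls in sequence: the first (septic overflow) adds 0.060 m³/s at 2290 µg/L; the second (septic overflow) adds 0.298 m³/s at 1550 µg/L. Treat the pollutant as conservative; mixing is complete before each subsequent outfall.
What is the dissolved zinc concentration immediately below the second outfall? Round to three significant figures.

279 µg/L

Outfall 1: combined Q = 1.900 m³/s; C = (1.840·7.900 + 0.06000·2290)/1.900 = 79.97 µg/L.
Outfall 2: combined Q = 2.198 m³/s; C = (1.900·79.97 + 0.2980·1550)/2.198 = 279.3 µg/L.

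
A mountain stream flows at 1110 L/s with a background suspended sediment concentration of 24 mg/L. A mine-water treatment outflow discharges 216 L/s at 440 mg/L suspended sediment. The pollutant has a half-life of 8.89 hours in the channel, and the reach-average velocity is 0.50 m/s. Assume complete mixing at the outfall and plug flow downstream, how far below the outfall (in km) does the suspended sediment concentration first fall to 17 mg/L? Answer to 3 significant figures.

38.9 km

Mass balance: C = (1110·24.00 + 216.0·440.0) / 1326 = 121700/1326 = 91.76 mg/L.
Half-life 8.89 h → k = ln 2 / 8.89 = 0.07797 h⁻¹ = 1.871 d⁻¹.
Set 91.76·exp(−k·t) = 17 → t = ln(91.76/17)/k = 77850 s = 21.62 h.
Distance = v·t = 0.50·77850 = 38920 m = 38.92 km.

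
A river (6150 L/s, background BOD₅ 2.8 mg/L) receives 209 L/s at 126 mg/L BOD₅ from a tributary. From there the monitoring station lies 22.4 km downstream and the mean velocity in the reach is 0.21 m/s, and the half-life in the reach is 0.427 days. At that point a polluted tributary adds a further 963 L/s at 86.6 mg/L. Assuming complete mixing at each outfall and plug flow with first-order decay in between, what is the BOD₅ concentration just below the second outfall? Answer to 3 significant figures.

12.2 mg/L

Mass balance: C = (6150·2.800 + 209.0·126.0) / 6359 = 43550/6359 = 6.849 mg/L; combined flow 6359 L/s.
Travel time t = 22.4·1000 / 0.21 = 106700 s = 29.63 h.
Half-life 0.427 d → k = ln 2 / 0.427 = 1.623 d⁻¹.
After decay, C = 6.849 × e^(−kt) = 6.849 × 0.1348 = 0.9232 mg/L.
At the second outfall, C = (6359·0.9232 + 963.0·86.60) / (6359 + 963.0) = 12.19 mg/L.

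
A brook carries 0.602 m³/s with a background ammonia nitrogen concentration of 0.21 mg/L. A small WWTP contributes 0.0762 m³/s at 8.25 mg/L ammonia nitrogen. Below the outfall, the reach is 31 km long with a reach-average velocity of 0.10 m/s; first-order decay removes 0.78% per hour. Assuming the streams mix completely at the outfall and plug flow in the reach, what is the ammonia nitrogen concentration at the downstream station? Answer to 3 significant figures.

Flow-weighted average: C = (0.6020·0.2100 + 0.07620·8.250) / 0.6782 = 0.7551/0.6782 = 1.113 mg/L.
Travel time t = 31·1000 / 0.10 = 310000 s = 86.11 h.
0.78%/h lost → k = −ln(1 − 0.0078) = 0.007831 h⁻¹.
After decay, C = 1.113 × e^(−kt) = 1.113 × 0.5095 = 0.5673 mg/L.

0.567 mg/L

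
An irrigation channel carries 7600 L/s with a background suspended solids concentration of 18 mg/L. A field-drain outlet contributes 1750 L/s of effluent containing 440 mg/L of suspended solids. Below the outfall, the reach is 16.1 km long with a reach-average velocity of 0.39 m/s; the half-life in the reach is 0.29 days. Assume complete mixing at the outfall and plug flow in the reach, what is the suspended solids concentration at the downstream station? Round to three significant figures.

Mixed concentration C = ΣQC/ΣQ = (7600·18.00 + 1750·440.0) / 9350 = 906800/9350 = 96.98 mg/L.
Travel time t = 16.1·1000 / 0.39 = 41280 s = 11.47 h.
Half-life 0.29 d → k = ln 2 / 0.29 = 2.390 d⁻¹.
Applying C = C₀e^(−kt): 96.98 × 0.3192 = 30.95 mg/L.

31.0 mg/L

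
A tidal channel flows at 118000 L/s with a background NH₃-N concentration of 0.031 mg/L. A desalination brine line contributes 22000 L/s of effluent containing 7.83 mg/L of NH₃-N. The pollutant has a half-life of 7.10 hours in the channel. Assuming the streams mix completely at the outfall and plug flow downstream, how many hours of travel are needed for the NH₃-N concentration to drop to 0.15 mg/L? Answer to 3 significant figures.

21.8 h

Mass balance: C = (118000·0.03100 + 22000·7.830) / 140000 = 175900/140000 = 1.257 mg/L.
Half-life 7.10 h → k = ln 2 / 7.10 = 0.09763 h⁻¹ = 2.343 d⁻¹.
1.257·exp(−k·t) = 0.15 → t = ln(1.257/0.15)/k = 78380 s = 21.77 h.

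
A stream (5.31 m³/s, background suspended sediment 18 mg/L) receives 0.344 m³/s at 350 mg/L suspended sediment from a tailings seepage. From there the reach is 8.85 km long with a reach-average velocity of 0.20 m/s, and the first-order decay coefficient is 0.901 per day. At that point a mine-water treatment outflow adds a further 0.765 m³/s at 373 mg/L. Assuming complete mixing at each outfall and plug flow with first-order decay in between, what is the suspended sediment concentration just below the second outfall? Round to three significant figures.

After mixing, C = (5.310·18.00 + 0.3440·350.0) / 5.654 = 216.0/5.654 = 38.20 mg/L; combined flow 5.654 m³/s.
Travel time t = 8.85·1000 / 0.20 = 44250 s = 12.29 h.
After decay, C = 38.20 × e^(−kt) = 38.20 × 0.6304 = 24.08 mg/L.
At the second outfall, C = (5.654·24.08 + 0.7650·373.0) / (5.654 + 0.7650) = 65.66 mg/L.

65.7 mg/L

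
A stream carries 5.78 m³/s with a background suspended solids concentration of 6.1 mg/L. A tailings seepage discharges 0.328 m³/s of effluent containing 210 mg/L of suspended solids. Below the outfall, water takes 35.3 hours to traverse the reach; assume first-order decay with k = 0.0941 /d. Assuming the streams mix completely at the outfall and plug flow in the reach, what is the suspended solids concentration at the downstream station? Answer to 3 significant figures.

Flow-weighted average: C = (5.780·6.100 + 0.3280·210.0) / 6.108 = 104.1/6.108 = 17.05 mg/L.
Decay over the reach: 17.05·exp(−kt) = 17.05·0.8707 = 14.85 mg/L.

14.8 mg/L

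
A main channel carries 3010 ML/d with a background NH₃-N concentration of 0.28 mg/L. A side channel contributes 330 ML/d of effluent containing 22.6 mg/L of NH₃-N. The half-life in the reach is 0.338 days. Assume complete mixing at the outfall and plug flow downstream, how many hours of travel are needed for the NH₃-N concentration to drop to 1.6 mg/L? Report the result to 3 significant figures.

Mixed concentration C = ΣQC/ΣQ = (3010·0.2800 + 330.0·22.60) / 3340 = 8301/3340 = 2.485 mg/L.
Half-life 0.338 d → k = ln 2 / 0.338 = 2.051 d⁻¹.
2.485·exp(−k·t) = 1.6 → t = ln(2.485/1.6)/k = 18550 s = 5.154 h.

5.15 h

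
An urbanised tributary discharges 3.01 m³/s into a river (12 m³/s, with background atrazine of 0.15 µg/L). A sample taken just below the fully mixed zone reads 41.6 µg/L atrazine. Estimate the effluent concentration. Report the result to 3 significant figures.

207 µg/L

Mass balance: 12.00·0.1500 + 3.010·Cₑ = 15.01·41.60
→ Cₑ = (15.01·41.60 − 12.00·0.1500) / 3.010 = 206.8 µg/L.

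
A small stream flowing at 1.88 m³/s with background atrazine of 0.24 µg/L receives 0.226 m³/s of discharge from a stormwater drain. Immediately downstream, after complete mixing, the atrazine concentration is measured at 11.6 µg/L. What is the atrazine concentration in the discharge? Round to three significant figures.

Mass balance: 1.880·0.2400 + 0.2260·Cₑ = 2.106·11.60
→ Cₑ = (2.106·11.60 − 1.880·0.2400) / 0.2260 = 106.1 µg/L.

106 µg/L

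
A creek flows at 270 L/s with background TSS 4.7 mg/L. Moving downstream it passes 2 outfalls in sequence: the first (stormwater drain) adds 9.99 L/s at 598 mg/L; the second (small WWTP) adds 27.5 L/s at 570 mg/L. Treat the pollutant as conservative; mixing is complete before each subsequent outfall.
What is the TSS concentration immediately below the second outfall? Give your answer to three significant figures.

After outfall 1: Q = 270.0 + 9.990 = 280.0 L/s; C = (270.0·4.700 + 9.990·598.0)/280.0 = 25.87 mg/L.
After outfall 2: Q = 280.0 + 27.50 = 307.5 L/s; C = (280.0·25.87 + 27.50·570.0)/307.5 = 74.53 mg/L.

74.5 mg/L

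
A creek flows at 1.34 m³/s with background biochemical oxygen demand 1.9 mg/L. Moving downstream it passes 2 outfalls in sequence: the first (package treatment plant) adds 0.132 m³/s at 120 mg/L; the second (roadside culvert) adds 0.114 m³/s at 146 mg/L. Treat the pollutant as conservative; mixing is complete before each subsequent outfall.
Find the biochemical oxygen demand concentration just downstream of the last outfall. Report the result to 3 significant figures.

After outfall 1: Q = 1.340 + 0.1320 = 1.472 m³/s; C = (1.340·1.900 + 0.1320·120.0)/1.472 = 12.49 mg/L.
After outfall 2: Q = 1.472 + 0.1140 = 1.586 m³/s; C = (1.472·12.49 + 0.1140·146.0)/1.586 = 22.09 mg/L.

22.1 mg/L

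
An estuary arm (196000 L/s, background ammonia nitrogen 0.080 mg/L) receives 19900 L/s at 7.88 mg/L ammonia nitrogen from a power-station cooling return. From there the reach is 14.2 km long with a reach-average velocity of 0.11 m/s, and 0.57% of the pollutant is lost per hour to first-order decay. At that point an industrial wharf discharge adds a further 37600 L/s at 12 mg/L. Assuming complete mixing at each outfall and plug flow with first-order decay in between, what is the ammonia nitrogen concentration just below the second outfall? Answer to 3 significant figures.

Conservation of mass: C = (196000·0.08000 + 19900·7.880) / 215900 = 172500/215900 = 0.7989 mg/L; combined flow 215900 L/s.
Travel time t = 14.2·1000 / 0.11 = 129100 s = 35.86 h.
0.57%/h lost → k = −ln(1 − 0.0057) = 0.005716 h⁻¹.
After decay, C = 0.7989 × e^(−kt) = 0.7989 × 0.8147 = 0.6509 mg/L.
At the second outfall, C = (215900·0.6509 + 37600·12.00) / (215900 + 37600) = 2.334 mg/L.

2.33 mg/L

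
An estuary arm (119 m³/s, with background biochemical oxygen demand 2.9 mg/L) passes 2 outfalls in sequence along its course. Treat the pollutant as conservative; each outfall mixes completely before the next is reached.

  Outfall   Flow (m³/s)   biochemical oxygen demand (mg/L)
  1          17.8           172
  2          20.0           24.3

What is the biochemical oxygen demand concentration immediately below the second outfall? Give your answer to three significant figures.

After outfall 1: Q = 119.0 + 17.80 = 136.8 m³/s; C = (119.0·2.900 + 17.80·172.0)/136.8 = 24.90 mg/L.
After outfall 2: Q = 136.8 + 20.00 = 156.8 m³/s; C = (136.8·24.90 + 20.00·24.30)/156.8 = 24.83 mg/L.

24.8 mg/L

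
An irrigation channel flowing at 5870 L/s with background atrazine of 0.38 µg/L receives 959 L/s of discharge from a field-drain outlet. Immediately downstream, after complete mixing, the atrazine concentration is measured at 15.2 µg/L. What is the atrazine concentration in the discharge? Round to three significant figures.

Mass balance: 5870·0.3800 + 959.0·Cₑ = 6829·15.20
→ Cₑ = (6829·15.20 − 5870·0.3800) / 959.0 = 105.9 µg/L.

106 µg/L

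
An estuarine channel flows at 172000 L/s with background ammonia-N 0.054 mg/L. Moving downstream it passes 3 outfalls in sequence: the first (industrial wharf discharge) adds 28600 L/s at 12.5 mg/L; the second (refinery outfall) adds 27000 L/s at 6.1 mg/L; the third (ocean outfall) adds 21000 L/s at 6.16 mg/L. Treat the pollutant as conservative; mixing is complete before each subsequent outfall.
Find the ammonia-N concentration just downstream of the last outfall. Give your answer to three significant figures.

After outfall 1: Q = 172000 + 28600 = 200600 L/s; C = (172000·0.05400 + 28600·12.50)/200600 = 1.828 mg/L.
After outfall 2: Q = 200600 + 27000 = 227600 L/s; C = (200600·1.828 + 27000·6.100)/227600 = 2.335 mg/L.
After outfall 3: Q = 227600 + 21000 = 248600 L/s; C = (227600·2.335 + 21000·6.160)/248600 = 2.658 mg/L.

2.66 mg/L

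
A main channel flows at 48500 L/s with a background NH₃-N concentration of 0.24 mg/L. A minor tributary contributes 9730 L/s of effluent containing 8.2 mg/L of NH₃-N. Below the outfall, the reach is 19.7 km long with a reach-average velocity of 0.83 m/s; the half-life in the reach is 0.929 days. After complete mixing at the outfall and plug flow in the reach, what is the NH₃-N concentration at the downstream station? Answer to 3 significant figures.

Mixed concentration C = ΣQC/ΣQ = (48500·0.2400 + 9730·8.200) / 58230 = 91430/58230 = 1.570 mg/L.
Travel time t = 19.7·1000 / 0.83 = 23730 s = 6.593 h.
Half-life 0.929 d → k = ln 2 / 0.929 = 0.7461 d⁻¹.
After decay, C = 1.570 × e^(−kt) = 1.570 × 0.8147 = 1.279 mg/L.

1.28 mg/L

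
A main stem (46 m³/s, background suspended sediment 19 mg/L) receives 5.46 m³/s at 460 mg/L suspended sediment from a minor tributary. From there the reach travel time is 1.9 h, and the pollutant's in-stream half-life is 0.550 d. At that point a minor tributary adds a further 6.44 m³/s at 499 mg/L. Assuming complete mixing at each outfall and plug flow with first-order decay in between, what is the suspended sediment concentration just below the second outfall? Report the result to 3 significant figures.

108 mg/L

Conservation of mass: C = (46.00·19.00 + 5.460·460.0) / 51.46 = 3386/51.46 = 65.79 mg/L; combined flow 51.46 m³/s.
Half-life 0.550 d → k = ln 2 / 0.550 = 1.260 d⁻¹.
After decay, C = 65.79 × e^(−kt) = 65.79 × 0.9050 = 59.54 mg/L.
Second outfall: C = (51.46·59.54 + 6.440·499.0)/57.90 = 108.4 mg/L.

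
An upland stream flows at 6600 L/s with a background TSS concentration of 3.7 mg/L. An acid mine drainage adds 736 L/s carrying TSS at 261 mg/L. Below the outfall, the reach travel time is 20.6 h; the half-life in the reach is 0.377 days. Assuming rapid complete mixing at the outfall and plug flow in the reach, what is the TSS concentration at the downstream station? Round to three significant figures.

After mixing, C = (6600·3.700 + 736.0·261.0) / 7336 = 216500/7336 = 29.51 mg/L.
Half-life 0.377 d → k = ln 2 / 0.377 = 1.839 d⁻¹.
First-order decay: C = 29.51·exp(−k·t) = 29.51·0.2064 = 6.091 mg/L.

6.09 mg/L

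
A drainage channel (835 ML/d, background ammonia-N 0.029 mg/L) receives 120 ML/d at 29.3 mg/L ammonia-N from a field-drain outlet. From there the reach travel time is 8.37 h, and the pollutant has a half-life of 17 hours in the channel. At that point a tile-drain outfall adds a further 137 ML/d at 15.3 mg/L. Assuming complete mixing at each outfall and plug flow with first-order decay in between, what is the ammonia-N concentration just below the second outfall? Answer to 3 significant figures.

After mixing, C = (835.0·0.02900 + 120.0·29.30) / 955.0 = 3540/955.0 = 3.707 mg/L; combined flow 955.0 ML/d.
Half-life 17 h → k = ln 2 / 17 = 0.04077 h⁻¹ = 0.9786 d⁻¹.
First-order decay: C = 3.707·exp(−k·t) = 3.707·0.7109 = 2.635 mg/L.
At the second outfall, C = (955.0·2.635 + 137.0·15.30) / (955.0 + 137.0) = 4.224 mg/L.

4.22 mg/L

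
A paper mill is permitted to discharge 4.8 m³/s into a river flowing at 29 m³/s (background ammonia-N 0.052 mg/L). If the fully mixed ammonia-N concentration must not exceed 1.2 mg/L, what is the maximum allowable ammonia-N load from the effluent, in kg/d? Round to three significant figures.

Mass balance at the limit: 29.00·0.05200 + 4.800·Cₑ = 33.80·1.2 → Cₑ = 8.136 mg/L.
Load = 4.800 m³/s × 8.136 g/m³ × 86 400 s/d = 3374 kg/d.

3370 kg/d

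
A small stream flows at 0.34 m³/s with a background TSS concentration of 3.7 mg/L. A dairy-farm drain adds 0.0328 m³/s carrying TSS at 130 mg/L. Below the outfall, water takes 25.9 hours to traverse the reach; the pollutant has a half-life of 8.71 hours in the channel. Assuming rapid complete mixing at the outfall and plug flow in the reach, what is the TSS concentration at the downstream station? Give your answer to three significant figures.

1.89 mg/L

Flow-weighted average: C = (0.3400·3.700 + 0.03280·130.0) / 0.3728 = 5.522/0.3728 = 14.81 mg/L.
Half-life 8.71 h → k = ln 2 / 8.71 = 0.07958 h⁻¹ = 1.910 d⁻¹.
Applying C = C₀e^(−kt): 14.81 × 0.1273 = 1.886 mg/L.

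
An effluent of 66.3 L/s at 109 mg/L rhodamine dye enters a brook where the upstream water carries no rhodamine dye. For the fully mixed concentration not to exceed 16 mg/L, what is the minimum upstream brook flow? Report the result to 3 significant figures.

Set C_mix = 16: (Q·0 + 66.30·109.0) / (Q + 66.30) = 16
→ Q = 66.30·(109.0 − 16)/(16 − 0) = 385.4 L/s.

385 L/s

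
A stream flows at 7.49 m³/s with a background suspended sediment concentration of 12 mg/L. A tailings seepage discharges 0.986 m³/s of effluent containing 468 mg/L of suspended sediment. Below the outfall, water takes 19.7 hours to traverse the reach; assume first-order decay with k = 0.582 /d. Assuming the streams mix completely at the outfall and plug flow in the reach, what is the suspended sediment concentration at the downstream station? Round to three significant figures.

40.3 mg/L

Mixed concentration C = ΣQC/ΣQ = (7.490·12.00 + 0.9860·468.0) / 8.476 = 551.3/8.476 = 65.05 mg/L.
Applying C = C₀e^(−kt): 65.05 × 0.6202 = 40.34 mg/L.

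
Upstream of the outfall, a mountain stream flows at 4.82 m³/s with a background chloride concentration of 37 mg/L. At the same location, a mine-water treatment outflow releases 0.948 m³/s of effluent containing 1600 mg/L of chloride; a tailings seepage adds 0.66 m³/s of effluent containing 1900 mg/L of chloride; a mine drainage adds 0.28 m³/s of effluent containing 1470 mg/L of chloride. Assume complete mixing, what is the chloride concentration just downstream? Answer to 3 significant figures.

501 mg/L

Conservation of mass: C = (4.820·37.00 + 0.9480·1600 + 0.6600·1900 + 0.2800·1470) / 6.708 = 3361/6.708 = 501.0 mg/L.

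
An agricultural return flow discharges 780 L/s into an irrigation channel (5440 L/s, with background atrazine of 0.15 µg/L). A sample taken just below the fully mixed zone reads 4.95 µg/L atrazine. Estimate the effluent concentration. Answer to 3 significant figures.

Mass balance: 5440·0.1500 + 780.0·Cₑ = 6220·4.950
→ Cₑ = (6220·4.950 − 5440·0.1500) / 780.0 = 38.43 µg/L.

38.4 µg/L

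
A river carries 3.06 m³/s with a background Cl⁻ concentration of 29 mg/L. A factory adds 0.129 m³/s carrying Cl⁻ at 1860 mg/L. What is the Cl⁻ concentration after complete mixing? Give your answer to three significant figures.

103 mg/L

Conservation of mass: C = (3.060·29.00 + 0.1290·1860) / 3.189 = 328.7/3.189 = 103.1 mg/L.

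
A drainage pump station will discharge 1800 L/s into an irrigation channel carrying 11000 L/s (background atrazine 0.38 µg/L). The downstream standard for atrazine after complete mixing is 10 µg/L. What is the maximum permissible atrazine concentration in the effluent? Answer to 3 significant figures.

At the limit, (Qr·Cr + Qe·Cₑ)/(Qr + Qe) = 10:
Cₑ = (12800·10 − 11000·0.3800) / 1800 = 68.79 µg/L.

68.8 µg/L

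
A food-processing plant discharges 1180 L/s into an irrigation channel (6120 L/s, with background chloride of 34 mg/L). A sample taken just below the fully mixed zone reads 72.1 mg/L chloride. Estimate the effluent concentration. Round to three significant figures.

270 mg/L

Mass balance: 6120·34.00 + 1180·Cₑ = 7300·72.10
→ Cₑ = (7300·72.10 − 6120·34.00) / 1180 = 269.7 mg/L.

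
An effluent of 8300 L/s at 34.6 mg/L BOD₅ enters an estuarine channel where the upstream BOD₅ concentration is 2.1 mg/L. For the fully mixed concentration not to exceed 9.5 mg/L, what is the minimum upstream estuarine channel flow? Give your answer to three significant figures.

Set C_mix = 9.5: (Q·2.100 + 8300·34.60) / (Q + 8300) = 9.5
→ Q = 8300·(34.60 − 9.5)/(9.5 − 2.100) = 28150 L/s.

28200 L/s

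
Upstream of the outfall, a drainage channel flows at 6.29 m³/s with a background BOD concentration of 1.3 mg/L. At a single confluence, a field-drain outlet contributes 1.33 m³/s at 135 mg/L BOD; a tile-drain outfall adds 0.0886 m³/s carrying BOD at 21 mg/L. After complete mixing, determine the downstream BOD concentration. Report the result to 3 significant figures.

Mixed concentration C = ΣQC/ΣQ = (6.290·1.300 + 1.330·135.0 + 0.08860·21.00) / 7.709 = 189.6/7.709 = 24.59 mg/L.

24.6 mg/L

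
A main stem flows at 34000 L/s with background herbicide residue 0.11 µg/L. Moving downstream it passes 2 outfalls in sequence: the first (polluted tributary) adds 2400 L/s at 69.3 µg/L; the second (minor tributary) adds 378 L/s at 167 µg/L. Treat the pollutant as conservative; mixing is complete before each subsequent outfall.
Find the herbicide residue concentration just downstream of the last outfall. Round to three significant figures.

6.34 µg/L

Below outfall 1: Q → 36400 L/s, C = (34000·0.1100 + 2400·69.30)/36400 = 4.672 µg/L.
Below outfall 2: Q → 36780 L/s, C = (36400·4.672 + 378.0·167.0)/36780 = 6.340 µg/L.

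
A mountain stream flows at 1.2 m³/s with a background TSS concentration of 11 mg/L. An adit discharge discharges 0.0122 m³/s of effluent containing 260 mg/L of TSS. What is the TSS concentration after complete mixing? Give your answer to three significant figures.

After mixing, C = (1.200·11.00 + 0.01220·260.0) / 1.212 = 16.37/1.212 = 13.51 mg/L.

13.5 mg/L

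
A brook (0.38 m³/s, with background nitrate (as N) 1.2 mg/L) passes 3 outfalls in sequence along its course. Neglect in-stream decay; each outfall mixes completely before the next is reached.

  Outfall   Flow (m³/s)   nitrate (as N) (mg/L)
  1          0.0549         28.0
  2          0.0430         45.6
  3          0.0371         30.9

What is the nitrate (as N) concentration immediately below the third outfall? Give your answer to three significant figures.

9.90 mg/L

Outfall 1: combined Q = 0.4349 m³/s; C = (0.3800·1.200 + 0.05490·28.00)/0.4349 = 4.583 mg/L.
Outfall 2: combined Q = 0.4779 m³/s; C = (0.4349·4.583 + 0.04300·45.60)/0.4779 = 8.274 mg/L.
Outfall 3: combined Q = 0.5150 m³/s; C = (0.4779·8.274 + 0.03710·30.90)/0.5150 = 9.904 mg/L.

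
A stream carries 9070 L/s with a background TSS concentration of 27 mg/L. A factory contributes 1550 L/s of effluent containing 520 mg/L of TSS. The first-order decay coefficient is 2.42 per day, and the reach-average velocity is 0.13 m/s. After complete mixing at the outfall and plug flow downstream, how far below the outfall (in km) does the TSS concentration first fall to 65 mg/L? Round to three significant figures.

Conservation of mass: C = (9070·27.00 + 1550·520.0) / 10620 = 1051000/10620 = 98.95 mg/L.
Set 98.95·exp(−k·t) = 65 → t = ln(98.95/65)/k = 15000 s = 4.168 h.
Distance = v·t = 0.13·15000 = 1951 m = 1.951 km.

1.95 km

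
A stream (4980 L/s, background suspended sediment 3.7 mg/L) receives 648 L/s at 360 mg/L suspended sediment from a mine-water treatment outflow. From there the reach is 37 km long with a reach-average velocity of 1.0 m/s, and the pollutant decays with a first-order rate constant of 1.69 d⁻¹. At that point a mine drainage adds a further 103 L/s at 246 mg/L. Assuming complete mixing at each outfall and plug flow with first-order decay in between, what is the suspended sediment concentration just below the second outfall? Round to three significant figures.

Flow-weighted average: C = (4980·3.700 + 648.0·360.0) / 5628 = 251700/5628 = 44.72 mg/L; combined flow 5628 L/s.
Travel time t = 37·1000 / 1.0 = 37000 s = 10.28 h.
Applying C = C₀e^(−kt): 44.72 × 0.4849 = 21.69 mg/L.
At the second outfall, C = (5628·21.69 + 103.0·246.0) / (5628 + 103.0) = 25.72 mg/L.

25.7 mg/L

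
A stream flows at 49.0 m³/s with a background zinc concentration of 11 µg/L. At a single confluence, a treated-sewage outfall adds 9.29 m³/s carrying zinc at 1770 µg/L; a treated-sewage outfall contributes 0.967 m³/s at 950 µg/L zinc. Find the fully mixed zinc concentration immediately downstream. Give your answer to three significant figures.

302 µg/L

Mass balance: C = (49.00·11.00 + 9.290·1770 + 0.9670·950.0) / 59.26 = 17900/59.26 = 302.1 µg/L.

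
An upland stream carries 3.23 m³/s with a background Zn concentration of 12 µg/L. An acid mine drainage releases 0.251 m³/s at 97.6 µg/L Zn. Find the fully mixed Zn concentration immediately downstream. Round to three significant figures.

18.2 µg/L

After mixing, C = (3.230·12.00 + 0.2510·97.60) / 3.481 = 63.26/3.481 = 18.17 µg/L.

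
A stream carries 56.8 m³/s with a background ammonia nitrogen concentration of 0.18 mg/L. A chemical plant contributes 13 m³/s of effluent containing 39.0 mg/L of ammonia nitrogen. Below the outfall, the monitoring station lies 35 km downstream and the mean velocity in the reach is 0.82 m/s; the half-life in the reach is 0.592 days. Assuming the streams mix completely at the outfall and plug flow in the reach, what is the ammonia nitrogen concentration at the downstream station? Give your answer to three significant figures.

4.16 mg/L

Mixed concentration C = ΣQC/ΣQ = (56.80·0.1800 + 13.00·39.00) / 69.80 = 517.2/69.80 = 7.410 mg/L.
Travel time t = 35·1000 / 0.82 = 42680 s = 11.86 h.
Half-life 0.592 d → k = ln 2 / 0.592 = 1.171 d⁻¹.
Applying C = C₀e^(−kt): 7.410 × 0.5608 = 4.155 mg/L.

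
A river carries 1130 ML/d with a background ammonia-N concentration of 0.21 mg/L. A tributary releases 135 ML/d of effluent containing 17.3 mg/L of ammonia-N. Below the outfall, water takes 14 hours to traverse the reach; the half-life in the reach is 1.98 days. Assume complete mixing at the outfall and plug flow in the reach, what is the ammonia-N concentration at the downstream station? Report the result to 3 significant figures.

1.66 mg/L

Mass balance: C = (1130·0.2100 + 135.0·17.30) / 1265 = 2573/1265 = 2.034 mg/L.
Half-life 1.98 d → k = ln 2 / 1.98 = 0.3501 d⁻¹.
After decay, C = 2.034 × e^(−kt) = 2.034 × 0.8153 = 1.658 mg/L.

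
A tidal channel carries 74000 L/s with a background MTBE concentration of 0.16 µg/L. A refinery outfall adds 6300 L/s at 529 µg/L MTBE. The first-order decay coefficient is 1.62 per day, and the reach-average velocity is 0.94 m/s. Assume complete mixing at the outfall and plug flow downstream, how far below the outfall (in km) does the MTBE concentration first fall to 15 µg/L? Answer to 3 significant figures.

51.2 km

After mixing, C = (74000·0.1600 + 6300·529.0) / 80300 = 3345000/80300 = 41.65 µg/L.
Set 41.65·exp(−k·t) = 15 → t = ln(41.65/15)/k = 54470 s = 15.13 h.
Distance = v·t = 0.94·54470 = 51200 m = 51.20 km.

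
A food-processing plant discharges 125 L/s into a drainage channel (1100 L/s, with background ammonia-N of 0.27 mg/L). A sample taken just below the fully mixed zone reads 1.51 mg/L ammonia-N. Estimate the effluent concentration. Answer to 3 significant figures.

12.4 mg/L

Mass balance: 1100·0.2700 + 125.0·Cₑ = 1225·1.510
→ Cₑ = (1225·1.510 − 1100·0.2700) / 125.0 = 12.42 mg/L.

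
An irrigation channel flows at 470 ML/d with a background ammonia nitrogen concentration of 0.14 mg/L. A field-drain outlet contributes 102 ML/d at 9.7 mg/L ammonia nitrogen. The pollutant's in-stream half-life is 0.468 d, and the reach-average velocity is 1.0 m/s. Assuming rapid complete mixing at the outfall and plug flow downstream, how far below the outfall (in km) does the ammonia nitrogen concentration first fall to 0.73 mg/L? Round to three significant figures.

Conservation of mass: C = (470.0·0.1400 + 102.0·9.700) / 572.0 = 1055/572.0 = 1.845 mg/L.
Half-life 0.468 d → k = ln 2 / 0.468 = 1.481 d⁻¹.
Set 1.845·exp(−k·t) = 0.73 → t = ln(1.845/0.73)/k = 54080 s = 15.02 h.
Distance = v·t = 1.0·54080 = 54080 m = 54.08 km.

54.1 km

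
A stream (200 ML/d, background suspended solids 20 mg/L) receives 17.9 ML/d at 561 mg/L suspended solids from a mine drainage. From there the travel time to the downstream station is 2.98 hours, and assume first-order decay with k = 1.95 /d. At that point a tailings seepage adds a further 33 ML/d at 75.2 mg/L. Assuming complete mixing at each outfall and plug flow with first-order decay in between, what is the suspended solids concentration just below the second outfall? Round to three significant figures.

53.8 mg/L

Conservation of mass: C = (200.0·20.00 + 17.90·561.0) / 217.9 = 14040/217.9 = 64.44 mg/L; combined flow 217.9 ML/d.
After decay, C = 64.44 × e^(−kt) = 64.44 × 0.7850 = 50.58 mg/L.
Second outfall: C = (217.9·50.58 + 33.00·75.20)/250.9 = 53.82 mg/L.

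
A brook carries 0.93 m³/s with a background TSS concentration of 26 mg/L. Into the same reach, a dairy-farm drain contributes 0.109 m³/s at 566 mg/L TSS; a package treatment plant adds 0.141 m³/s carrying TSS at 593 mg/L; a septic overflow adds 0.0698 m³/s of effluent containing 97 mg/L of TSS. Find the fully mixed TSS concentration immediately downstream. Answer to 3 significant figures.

141 mg/L

After mixing, C = (0.9300·26.00 + 0.1090·566.0 + 0.1410·593.0 + 0.06980·97.00) / 1.250 = 176.3/1.250 = 141.0 mg/L.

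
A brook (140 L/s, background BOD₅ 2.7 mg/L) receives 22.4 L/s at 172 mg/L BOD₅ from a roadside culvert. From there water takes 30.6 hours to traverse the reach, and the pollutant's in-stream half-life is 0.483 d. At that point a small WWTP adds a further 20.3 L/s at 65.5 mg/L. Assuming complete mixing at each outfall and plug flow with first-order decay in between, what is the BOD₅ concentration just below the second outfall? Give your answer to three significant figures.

11.0 mg/L

Conservation of mass: C = (140.0·2.700 + 22.40·172.0) / 162.4 = 4231/162.4 = 26.05 mg/L; combined flow 162.4 L/s.
Half-life 0.483 d → k = ln 2 / 0.483 = 1.435 d⁻¹.
First-order decay: C = 26.05·exp(−k·t) = 26.05·0.1605 = 4.180 mg/L.
At the second outfall, C = (162.4·4.180 + 20.30·65.50) / (162.4 + 20.30) = 10.99 mg/L.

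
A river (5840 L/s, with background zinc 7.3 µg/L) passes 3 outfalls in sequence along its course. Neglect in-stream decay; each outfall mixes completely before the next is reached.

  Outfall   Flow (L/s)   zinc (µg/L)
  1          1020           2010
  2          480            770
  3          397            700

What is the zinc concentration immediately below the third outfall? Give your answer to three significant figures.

Outfall 1: combined Q = 6860 L/s; C = (5840·7.300 + 1020·2010)/6860 = 305.1 µg/L.
Outfall 2: combined Q = 7340 L/s; C = (6860·305.1 + 480.0·770.0)/7340 = 335.5 µg/L.
Outfall 3: combined Q = 7737 L/s; C = (7340·335.5 + 397.0·700.0)/7737 = 354.2 µg/L.

354 µg/L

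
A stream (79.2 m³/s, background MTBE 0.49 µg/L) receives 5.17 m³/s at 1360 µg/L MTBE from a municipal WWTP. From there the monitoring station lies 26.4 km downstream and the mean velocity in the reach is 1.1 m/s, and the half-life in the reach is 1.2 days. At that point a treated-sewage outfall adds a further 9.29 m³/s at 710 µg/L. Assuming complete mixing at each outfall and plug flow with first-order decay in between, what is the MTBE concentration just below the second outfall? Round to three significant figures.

135 µg/L

After mixing, C = (79.20·0.4900 + 5.170·1360) / 84.37 = 7070/84.37 = 83.80 µg/L; combined flow 84.37 m³/s.
Travel time t = 26.4·1000 / 1.1 = 24000 s = 6.667 h.
Half-life 1.2 d → k = ln 2 / 1.2 = 0.5776 d⁻¹.
Decay over the reach: 83.80·exp(−kt) = 83.80·0.8518 = 71.38 µg/L.
At the second outfall, C = (84.37·71.38 + 9.290·710.0) / (84.37 + 9.290) = 134.7 µg/L.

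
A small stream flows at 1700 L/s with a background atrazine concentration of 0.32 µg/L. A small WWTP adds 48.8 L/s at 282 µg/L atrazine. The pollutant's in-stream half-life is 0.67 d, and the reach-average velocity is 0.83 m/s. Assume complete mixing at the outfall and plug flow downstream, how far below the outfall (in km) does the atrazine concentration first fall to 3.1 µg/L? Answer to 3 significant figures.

67.3 km

Flow-weighted average: C = (1700·0.3200 + 48.80·282.0) / 1749 = 14310/1749 = 8.180 µg/L.
Half-life 0.67 d → k = ln 2 / 0.67 = 1.035 d⁻¹.
Set 8.180·exp(−k·t) = 3.1 → t = ln(8.180/3.1)/k = 81040 s = 22.51 h.
Distance = v·t = 0.83·81040 = 67260 m = 67.26 km.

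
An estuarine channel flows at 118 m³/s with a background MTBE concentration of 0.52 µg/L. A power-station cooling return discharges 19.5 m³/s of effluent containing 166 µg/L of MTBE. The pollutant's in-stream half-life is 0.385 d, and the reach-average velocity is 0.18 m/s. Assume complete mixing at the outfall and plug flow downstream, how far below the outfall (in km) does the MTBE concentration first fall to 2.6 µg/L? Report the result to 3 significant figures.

After mixing, C = (118.0·0.5200 + 19.50·166.0) / 137.5 = 3298/137.5 = 23.99 µg/L.
Half-life 0.385 d → k = ln 2 / 0.385 = 1.800 d⁻¹.
Set 23.99·exp(−k·t) = 2.6 → t = ln(23.99/2.6)/k = 106600 s = 29.62 h.
Distance = v·t = 0.18·106600 = 19190 m = 19.19 km.

19.2 km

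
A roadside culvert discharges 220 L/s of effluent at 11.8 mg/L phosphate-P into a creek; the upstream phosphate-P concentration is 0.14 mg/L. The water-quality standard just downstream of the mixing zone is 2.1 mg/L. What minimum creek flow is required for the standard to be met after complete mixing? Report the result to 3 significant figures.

1090 L/s

Set C_mix = 2.1: (Q·0.1400 + 220.0·11.80) / (Q + 220.0) = 2.1
→ Q = 220.0·(11.80 − 2.1)/(2.1 − 0.1400) = 1089 L/s.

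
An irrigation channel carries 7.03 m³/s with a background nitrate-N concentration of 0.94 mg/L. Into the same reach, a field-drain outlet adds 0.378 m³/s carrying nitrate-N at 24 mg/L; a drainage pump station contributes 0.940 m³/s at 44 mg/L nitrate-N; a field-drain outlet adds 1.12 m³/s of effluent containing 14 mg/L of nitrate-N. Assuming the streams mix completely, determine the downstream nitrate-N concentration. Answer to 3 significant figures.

7.68 mg/L

Flow-weighted average: C = (7.030·0.9400 + 0.3780·24.00 + 0.9400·44.00 + 1.120·14.00) / 9.468 = 72.72/9.468 = 7.681 mg/L.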